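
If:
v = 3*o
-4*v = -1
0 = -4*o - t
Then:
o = 1/12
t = -1/3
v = 1/4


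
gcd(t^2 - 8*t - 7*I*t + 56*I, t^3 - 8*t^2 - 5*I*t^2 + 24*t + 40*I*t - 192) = t - 8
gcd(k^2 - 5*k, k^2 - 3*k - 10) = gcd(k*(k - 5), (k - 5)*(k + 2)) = k - 5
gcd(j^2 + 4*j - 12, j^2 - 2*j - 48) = j + 6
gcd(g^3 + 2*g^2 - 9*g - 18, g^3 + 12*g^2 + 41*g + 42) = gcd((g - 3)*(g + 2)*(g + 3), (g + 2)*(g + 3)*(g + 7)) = g^2 + 5*g + 6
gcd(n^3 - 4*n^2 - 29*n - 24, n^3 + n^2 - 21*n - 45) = n + 3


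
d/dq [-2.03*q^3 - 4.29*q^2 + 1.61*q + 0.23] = -6.09*q^2 - 8.58*q + 1.61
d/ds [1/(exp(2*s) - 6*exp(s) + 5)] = 2*(3 - exp(s))*exp(s)/(exp(2*s) - 6*exp(s) + 5)^2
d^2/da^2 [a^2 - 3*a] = 2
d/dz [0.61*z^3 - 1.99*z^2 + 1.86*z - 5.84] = 1.83*z^2 - 3.98*z + 1.86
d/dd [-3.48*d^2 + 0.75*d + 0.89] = 0.75 - 6.96*d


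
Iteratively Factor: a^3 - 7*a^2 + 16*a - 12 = (a - 2)*(a^2 - 5*a + 6) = (a - 2)^2*(a - 3)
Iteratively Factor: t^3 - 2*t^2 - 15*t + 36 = (t - 3)*(t^2 + t - 12) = (t - 3)*(t + 4)*(t - 3)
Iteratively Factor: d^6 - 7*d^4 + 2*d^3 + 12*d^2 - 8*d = (d + 2)*(d^5 - 2*d^4 - 3*d^3 + 8*d^2 - 4*d) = d*(d + 2)*(d^4 - 2*d^3 - 3*d^2 + 8*d - 4) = d*(d - 1)*(d + 2)*(d^3 - d^2 - 4*d + 4) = d*(d - 1)^2*(d + 2)*(d^2 - 4) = d*(d - 1)^2*(d + 2)^2*(d - 2)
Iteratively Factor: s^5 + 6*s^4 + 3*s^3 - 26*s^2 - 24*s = (s)*(s^4 + 6*s^3 + 3*s^2 - 26*s - 24) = s*(s - 2)*(s^3 + 8*s^2 + 19*s + 12) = s*(s - 2)*(s + 1)*(s^2 + 7*s + 12) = s*(s - 2)*(s + 1)*(s + 4)*(s + 3)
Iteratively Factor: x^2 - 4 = (x - 2)*(x + 2)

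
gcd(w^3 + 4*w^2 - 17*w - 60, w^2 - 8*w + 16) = w - 4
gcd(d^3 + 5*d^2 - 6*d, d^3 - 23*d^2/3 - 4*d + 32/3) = d - 1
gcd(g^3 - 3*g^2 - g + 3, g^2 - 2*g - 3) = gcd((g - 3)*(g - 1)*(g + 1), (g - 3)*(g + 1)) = g^2 - 2*g - 3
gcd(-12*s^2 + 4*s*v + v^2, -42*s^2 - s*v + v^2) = 6*s + v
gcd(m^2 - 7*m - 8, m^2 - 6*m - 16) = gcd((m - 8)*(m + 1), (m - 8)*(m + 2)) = m - 8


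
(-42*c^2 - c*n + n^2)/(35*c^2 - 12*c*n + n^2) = (-6*c - n)/(5*c - n)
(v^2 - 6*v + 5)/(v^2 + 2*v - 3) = (v - 5)/(v + 3)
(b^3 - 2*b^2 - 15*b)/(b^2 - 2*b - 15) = b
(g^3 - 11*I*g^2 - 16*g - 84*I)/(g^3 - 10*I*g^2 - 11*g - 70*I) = (g - 6*I)/(g - 5*I)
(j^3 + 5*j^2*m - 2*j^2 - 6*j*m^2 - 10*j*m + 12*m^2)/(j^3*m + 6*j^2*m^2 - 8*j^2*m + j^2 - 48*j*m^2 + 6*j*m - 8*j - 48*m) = (j^2 - j*m - 2*j + 2*m)/(j^2*m - 8*j*m + j - 8)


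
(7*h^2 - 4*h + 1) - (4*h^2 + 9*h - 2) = 3*h^2 - 13*h + 3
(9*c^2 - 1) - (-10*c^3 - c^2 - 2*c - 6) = 10*c^3 + 10*c^2 + 2*c + 5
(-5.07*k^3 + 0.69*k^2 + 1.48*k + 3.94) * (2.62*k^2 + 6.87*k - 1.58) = -13.2834*k^5 - 33.0231*k^4 + 16.6285*k^3 + 19.4002*k^2 + 24.7294*k - 6.2252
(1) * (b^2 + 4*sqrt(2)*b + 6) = b^2 + 4*sqrt(2)*b + 6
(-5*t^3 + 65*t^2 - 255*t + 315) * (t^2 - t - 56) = -5*t^5 + 70*t^4 - 40*t^3 - 3070*t^2 + 13965*t - 17640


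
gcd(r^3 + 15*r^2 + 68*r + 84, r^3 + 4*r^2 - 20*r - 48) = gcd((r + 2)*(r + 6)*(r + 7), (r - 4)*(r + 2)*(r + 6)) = r^2 + 8*r + 12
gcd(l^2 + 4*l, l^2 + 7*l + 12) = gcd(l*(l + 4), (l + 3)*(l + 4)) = l + 4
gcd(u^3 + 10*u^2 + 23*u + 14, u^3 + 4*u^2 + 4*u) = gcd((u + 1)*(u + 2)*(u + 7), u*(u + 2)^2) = u + 2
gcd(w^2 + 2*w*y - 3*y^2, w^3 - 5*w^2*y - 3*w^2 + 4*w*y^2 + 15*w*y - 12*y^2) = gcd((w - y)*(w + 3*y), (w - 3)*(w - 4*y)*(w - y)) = -w + y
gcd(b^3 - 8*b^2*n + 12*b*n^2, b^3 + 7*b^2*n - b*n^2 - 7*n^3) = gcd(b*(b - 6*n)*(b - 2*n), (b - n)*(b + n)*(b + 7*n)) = 1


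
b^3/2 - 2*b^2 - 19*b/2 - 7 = (b/2 + 1/2)*(b - 7)*(b + 2)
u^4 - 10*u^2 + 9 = (u - 3)*(u - 1)*(u + 1)*(u + 3)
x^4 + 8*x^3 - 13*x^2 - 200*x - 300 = (x - 5)*(x + 2)*(x + 5)*(x + 6)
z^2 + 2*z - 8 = (z - 2)*(z + 4)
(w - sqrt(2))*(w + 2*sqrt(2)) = w^2 + sqrt(2)*w - 4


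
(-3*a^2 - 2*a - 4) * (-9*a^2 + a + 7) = 27*a^4 + 15*a^3 + 13*a^2 - 18*a - 28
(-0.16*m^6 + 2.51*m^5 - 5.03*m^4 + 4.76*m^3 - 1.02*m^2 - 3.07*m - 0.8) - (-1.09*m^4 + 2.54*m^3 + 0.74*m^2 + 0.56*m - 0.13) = -0.16*m^6 + 2.51*m^5 - 3.94*m^4 + 2.22*m^3 - 1.76*m^2 - 3.63*m - 0.67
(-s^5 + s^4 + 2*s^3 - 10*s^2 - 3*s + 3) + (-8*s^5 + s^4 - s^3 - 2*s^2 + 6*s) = -9*s^5 + 2*s^4 + s^3 - 12*s^2 + 3*s + 3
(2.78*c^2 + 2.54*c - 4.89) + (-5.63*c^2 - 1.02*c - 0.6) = -2.85*c^2 + 1.52*c - 5.49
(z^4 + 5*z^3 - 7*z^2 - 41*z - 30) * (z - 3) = z^5 + 2*z^4 - 22*z^3 - 20*z^2 + 93*z + 90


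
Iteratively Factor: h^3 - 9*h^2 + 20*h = (h - 5)*(h^2 - 4*h) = (h - 5)*(h - 4)*(h)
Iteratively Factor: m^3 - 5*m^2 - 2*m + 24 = (m - 3)*(m^2 - 2*m - 8) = (m - 3)*(m + 2)*(m - 4)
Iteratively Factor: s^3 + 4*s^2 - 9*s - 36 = (s + 3)*(s^2 + s - 12) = (s + 3)*(s + 4)*(s - 3)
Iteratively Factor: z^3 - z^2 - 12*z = (z + 3)*(z^2 - 4*z) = z*(z + 3)*(z - 4)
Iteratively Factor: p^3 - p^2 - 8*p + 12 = (p - 2)*(p^2 + p - 6) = (p - 2)*(p + 3)*(p - 2)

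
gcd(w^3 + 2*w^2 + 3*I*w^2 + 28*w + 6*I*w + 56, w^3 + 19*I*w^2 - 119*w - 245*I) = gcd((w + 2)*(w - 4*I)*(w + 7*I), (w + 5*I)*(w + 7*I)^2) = w + 7*I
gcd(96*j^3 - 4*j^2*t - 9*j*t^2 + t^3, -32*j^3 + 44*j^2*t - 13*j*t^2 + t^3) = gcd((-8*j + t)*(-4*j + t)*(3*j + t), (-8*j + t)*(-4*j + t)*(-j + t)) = 32*j^2 - 12*j*t + t^2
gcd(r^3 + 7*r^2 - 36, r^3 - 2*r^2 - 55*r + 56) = 1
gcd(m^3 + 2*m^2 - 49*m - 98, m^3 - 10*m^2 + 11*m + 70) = m^2 - 5*m - 14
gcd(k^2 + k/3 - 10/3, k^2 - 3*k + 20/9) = k - 5/3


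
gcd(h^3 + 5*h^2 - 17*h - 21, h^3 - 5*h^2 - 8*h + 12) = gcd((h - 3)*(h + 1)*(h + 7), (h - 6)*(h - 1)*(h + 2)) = 1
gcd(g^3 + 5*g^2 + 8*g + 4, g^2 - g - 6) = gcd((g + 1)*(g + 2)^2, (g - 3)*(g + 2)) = g + 2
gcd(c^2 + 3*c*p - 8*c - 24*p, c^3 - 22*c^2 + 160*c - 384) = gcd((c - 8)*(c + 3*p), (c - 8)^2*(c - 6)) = c - 8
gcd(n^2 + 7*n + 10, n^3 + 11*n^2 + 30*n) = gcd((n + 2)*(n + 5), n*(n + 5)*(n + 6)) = n + 5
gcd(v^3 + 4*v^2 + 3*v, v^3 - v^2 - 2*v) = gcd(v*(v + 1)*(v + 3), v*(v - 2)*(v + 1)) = v^2 + v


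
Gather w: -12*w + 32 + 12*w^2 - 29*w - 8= 12*w^2 - 41*w + 24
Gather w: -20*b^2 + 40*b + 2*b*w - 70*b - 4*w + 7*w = -20*b^2 - 30*b + w*(2*b + 3)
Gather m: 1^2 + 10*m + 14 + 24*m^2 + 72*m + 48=24*m^2 + 82*m + 63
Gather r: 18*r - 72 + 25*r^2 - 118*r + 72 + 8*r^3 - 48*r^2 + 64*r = 8*r^3 - 23*r^2 - 36*r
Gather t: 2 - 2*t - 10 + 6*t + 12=4*t + 4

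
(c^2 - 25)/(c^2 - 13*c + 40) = (c + 5)/(c - 8)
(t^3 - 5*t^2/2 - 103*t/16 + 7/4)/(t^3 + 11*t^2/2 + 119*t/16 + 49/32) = 2*(4*t^2 - 17*t + 4)/(8*t^2 + 30*t + 7)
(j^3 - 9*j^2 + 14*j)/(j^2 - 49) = j*(j - 2)/(j + 7)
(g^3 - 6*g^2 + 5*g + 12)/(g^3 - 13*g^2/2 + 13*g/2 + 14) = 2*(g - 3)/(2*g - 7)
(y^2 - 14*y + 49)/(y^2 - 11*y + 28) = (y - 7)/(y - 4)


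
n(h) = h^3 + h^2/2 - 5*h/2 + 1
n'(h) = 3*h^2 + h - 5/2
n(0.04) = 0.90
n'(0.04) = -2.46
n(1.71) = 3.19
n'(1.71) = 7.98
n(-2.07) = -0.55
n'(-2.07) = 8.28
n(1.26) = 0.64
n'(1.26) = 3.52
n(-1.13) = 3.02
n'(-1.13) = 0.20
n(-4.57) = -72.58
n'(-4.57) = 55.58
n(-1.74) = 1.60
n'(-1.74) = 4.84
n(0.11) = 0.73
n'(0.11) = -2.35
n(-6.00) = -182.00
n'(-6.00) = 99.50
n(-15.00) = -3224.00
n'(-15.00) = 657.50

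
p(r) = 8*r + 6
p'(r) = 8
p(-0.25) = 4.00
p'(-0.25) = 8.00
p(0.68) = 11.44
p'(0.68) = 8.00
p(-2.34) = -12.72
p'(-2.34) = 8.00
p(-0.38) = 2.96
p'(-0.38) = 8.00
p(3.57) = 34.56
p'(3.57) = 8.00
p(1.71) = 19.68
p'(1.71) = 8.00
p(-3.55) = -22.40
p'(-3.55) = 8.00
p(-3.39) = -21.12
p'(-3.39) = 8.00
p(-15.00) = -114.00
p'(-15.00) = 8.00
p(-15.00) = -114.00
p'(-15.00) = 8.00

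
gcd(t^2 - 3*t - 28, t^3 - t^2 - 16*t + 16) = t + 4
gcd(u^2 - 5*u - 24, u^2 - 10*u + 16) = u - 8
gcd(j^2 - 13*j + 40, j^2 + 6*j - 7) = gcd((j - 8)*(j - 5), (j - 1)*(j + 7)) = 1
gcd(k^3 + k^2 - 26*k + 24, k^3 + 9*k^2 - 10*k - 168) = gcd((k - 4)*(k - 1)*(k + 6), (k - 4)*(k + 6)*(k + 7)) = k^2 + 2*k - 24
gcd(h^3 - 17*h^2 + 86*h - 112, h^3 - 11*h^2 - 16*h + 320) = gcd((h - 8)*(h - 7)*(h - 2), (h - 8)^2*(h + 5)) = h - 8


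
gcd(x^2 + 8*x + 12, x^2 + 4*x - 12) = x + 6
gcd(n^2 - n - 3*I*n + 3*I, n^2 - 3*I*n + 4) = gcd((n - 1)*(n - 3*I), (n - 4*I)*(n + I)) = 1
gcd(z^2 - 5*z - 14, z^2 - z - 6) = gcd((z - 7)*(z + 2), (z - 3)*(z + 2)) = z + 2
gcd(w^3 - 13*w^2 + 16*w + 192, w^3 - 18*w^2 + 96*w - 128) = w^2 - 16*w + 64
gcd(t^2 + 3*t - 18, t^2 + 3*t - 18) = t^2 + 3*t - 18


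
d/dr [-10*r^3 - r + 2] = -30*r^2 - 1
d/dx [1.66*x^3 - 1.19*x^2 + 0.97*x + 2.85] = 4.98*x^2 - 2.38*x + 0.97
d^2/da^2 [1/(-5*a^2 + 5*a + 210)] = 2*(-a^2 + a + (2*a - 1)^2 + 42)/(5*(-a^2 + a + 42)^3)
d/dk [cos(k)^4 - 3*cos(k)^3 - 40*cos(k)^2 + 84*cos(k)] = (-4*cos(k)^3 + 9*cos(k)^2 + 80*cos(k) - 84)*sin(k)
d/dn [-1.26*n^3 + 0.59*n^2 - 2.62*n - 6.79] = -3.78*n^2 + 1.18*n - 2.62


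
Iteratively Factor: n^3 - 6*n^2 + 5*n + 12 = (n + 1)*(n^2 - 7*n + 12) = (n - 3)*(n + 1)*(n - 4)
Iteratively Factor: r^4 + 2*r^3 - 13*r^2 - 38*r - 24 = (r + 2)*(r^3 - 13*r - 12) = (r - 4)*(r + 2)*(r^2 + 4*r + 3) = (r - 4)*(r + 1)*(r + 2)*(r + 3)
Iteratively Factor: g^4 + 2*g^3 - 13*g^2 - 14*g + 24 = (g - 1)*(g^3 + 3*g^2 - 10*g - 24) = (g - 1)*(g + 2)*(g^2 + g - 12) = (g - 3)*(g - 1)*(g + 2)*(g + 4)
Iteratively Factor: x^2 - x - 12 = (x + 3)*(x - 4)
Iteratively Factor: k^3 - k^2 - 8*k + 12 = (k - 2)*(k^2 + k - 6) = (k - 2)^2*(k + 3)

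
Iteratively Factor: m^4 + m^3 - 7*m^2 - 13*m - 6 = (m - 3)*(m^3 + 4*m^2 + 5*m + 2) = (m - 3)*(m + 1)*(m^2 + 3*m + 2) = (m - 3)*(m + 1)^2*(m + 2)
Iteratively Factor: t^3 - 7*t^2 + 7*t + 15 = (t - 3)*(t^2 - 4*t - 5) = (t - 5)*(t - 3)*(t + 1)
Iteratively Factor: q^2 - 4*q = (q)*(q - 4)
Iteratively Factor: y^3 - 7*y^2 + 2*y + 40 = (y + 2)*(y^2 - 9*y + 20) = (y - 4)*(y + 2)*(y - 5)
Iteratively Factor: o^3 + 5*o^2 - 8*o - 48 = (o + 4)*(o^2 + o - 12) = (o + 4)^2*(o - 3)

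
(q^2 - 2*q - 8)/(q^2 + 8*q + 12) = (q - 4)/(q + 6)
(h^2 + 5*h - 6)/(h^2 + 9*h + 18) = (h - 1)/(h + 3)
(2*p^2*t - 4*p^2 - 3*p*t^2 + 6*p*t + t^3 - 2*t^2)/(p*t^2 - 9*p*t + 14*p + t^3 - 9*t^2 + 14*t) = (2*p^2 - 3*p*t + t^2)/(p*t - 7*p + t^2 - 7*t)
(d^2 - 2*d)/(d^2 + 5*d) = (d - 2)/(d + 5)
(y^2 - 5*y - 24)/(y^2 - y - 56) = (y + 3)/(y + 7)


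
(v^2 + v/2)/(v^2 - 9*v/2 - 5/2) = v/(v - 5)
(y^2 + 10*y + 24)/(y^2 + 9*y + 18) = (y + 4)/(y + 3)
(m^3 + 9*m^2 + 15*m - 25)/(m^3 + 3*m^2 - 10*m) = (m^2 + 4*m - 5)/(m*(m - 2))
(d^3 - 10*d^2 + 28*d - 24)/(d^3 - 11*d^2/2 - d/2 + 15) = 2*(d^2 - 8*d + 12)/(2*d^2 - 7*d - 15)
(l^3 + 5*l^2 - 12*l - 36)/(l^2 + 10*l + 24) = (l^2 - l - 6)/(l + 4)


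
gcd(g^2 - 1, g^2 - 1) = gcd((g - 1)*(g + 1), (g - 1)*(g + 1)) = g^2 - 1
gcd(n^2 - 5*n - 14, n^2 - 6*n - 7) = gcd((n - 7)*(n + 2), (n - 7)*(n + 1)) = n - 7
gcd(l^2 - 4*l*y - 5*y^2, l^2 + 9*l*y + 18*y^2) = 1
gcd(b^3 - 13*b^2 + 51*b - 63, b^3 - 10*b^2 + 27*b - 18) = b - 3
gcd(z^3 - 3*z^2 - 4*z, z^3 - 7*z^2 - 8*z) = z^2 + z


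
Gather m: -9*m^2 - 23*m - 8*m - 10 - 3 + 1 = -9*m^2 - 31*m - 12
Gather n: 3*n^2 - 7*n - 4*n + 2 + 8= 3*n^2 - 11*n + 10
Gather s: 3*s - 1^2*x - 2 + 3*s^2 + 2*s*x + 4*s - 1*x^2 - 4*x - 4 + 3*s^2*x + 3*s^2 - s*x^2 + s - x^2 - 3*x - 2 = s^2*(3*x + 6) + s*(-x^2 + 2*x + 8) - 2*x^2 - 8*x - 8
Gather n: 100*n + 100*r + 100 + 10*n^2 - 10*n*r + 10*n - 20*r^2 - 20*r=10*n^2 + n*(110 - 10*r) - 20*r^2 + 80*r + 100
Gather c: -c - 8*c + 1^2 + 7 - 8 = -9*c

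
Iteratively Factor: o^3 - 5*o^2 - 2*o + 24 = (o - 4)*(o^2 - o - 6) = (o - 4)*(o - 3)*(o + 2)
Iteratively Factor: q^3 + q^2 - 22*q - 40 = (q + 4)*(q^2 - 3*q - 10) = (q + 2)*(q + 4)*(q - 5)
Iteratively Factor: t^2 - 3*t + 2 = (t - 2)*(t - 1)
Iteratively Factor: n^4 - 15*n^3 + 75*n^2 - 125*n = (n - 5)*(n^3 - 10*n^2 + 25*n) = n*(n - 5)*(n^2 - 10*n + 25) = n*(n - 5)^2*(n - 5)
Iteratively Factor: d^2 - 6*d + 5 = (d - 5)*(d - 1)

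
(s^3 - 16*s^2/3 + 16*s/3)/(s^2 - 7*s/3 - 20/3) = s*(3*s - 4)/(3*s + 5)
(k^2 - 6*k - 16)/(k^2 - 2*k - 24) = (-k^2 + 6*k + 16)/(-k^2 + 2*k + 24)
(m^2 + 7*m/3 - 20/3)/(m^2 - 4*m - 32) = (m - 5/3)/(m - 8)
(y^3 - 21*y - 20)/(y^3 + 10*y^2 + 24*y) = (y^2 - 4*y - 5)/(y*(y + 6))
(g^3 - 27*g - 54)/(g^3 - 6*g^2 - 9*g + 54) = (g + 3)/(g - 3)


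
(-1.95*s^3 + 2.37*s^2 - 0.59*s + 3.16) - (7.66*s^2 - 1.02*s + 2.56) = -1.95*s^3 - 5.29*s^2 + 0.43*s + 0.6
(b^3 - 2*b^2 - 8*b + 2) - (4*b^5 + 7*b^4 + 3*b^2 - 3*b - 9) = -4*b^5 - 7*b^4 + b^3 - 5*b^2 - 5*b + 11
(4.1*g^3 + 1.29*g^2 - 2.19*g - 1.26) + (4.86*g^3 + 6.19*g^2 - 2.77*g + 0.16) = 8.96*g^3 + 7.48*g^2 - 4.96*g - 1.1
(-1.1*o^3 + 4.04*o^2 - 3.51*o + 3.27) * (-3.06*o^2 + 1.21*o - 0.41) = 3.366*o^5 - 13.6934*o^4 + 16.08*o^3 - 15.9097*o^2 + 5.3958*o - 1.3407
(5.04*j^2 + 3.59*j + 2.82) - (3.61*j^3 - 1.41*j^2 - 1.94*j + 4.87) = -3.61*j^3 + 6.45*j^2 + 5.53*j - 2.05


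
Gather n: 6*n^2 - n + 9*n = 6*n^2 + 8*n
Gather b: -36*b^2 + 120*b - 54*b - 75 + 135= -36*b^2 + 66*b + 60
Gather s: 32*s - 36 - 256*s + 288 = 252 - 224*s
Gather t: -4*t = -4*t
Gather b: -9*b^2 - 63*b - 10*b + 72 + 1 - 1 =-9*b^2 - 73*b + 72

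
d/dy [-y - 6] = -1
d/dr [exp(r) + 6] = exp(r)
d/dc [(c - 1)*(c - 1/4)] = 2*c - 5/4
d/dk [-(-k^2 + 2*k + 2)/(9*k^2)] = 2*(k + 2)/(9*k^3)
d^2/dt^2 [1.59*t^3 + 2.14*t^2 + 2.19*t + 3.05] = 9.54*t + 4.28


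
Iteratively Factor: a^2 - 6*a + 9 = (a - 3)*(a - 3)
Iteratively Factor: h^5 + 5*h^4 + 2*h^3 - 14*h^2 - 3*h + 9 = (h + 3)*(h^4 + 2*h^3 - 4*h^2 - 2*h + 3) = (h - 1)*(h + 3)*(h^3 + 3*h^2 - h - 3) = (h - 1)*(h + 1)*(h + 3)*(h^2 + 2*h - 3) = (h - 1)^2*(h + 1)*(h + 3)*(h + 3)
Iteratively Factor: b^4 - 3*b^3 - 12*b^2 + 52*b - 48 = (b + 4)*(b^3 - 7*b^2 + 16*b - 12) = (b - 3)*(b + 4)*(b^2 - 4*b + 4) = (b - 3)*(b - 2)*(b + 4)*(b - 2)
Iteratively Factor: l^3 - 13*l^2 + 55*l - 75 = (l - 5)*(l^2 - 8*l + 15) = (l - 5)*(l - 3)*(l - 5)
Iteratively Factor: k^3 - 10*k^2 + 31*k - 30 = (k - 5)*(k^2 - 5*k + 6) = (k - 5)*(k - 2)*(k - 3)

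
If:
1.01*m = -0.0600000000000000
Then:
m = -0.06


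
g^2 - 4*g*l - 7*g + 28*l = (g - 7)*(g - 4*l)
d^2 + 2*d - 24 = (d - 4)*(d + 6)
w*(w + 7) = w^2 + 7*w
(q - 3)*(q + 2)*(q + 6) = q^3 + 5*q^2 - 12*q - 36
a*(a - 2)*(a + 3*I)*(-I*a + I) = -I*a^4 + 3*a^3 + 3*I*a^3 - 9*a^2 - 2*I*a^2 + 6*a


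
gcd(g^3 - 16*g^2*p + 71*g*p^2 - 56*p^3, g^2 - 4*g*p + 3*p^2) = -g + p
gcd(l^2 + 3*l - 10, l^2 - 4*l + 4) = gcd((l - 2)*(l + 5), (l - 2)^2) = l - 2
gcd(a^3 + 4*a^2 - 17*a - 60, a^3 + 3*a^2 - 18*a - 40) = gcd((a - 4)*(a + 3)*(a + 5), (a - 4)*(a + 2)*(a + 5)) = a^2 + a - 20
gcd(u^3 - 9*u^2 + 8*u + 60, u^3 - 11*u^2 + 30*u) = u^2 - 11*u + 30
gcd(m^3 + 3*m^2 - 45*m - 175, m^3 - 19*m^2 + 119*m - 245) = m - 7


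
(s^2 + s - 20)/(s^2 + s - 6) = (s^2 + s - 20)/(s^2 + s - 6)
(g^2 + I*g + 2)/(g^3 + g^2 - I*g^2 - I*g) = (g + 2*I)/(g*(g + 1))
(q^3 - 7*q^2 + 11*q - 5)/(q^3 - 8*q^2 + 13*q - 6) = (q - 5)/(q - 6)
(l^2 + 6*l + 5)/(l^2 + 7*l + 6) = (l + 5)/(l + 6)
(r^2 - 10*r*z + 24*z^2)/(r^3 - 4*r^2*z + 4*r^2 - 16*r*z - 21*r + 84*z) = (r - 6*z)/(r^2 + 4*r - 21)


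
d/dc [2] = 0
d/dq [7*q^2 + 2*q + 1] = 14*q + 2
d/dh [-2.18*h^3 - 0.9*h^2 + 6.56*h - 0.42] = -6.54*h^2 - 1.8*h + 6.56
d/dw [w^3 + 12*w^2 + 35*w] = 3*w^2 + 24*w + 35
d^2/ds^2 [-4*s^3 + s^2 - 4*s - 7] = 2 - 24*s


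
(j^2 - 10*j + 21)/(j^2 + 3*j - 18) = (j - 7)/(j + 6)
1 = 1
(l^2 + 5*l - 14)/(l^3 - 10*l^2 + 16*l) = (l + 7)/(l*(l - 8))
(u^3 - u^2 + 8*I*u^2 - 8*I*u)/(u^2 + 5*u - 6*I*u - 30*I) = u*(u^2 + u*(-1 + 8*I) - 8*I)/(u^2 + u*(5 - 6*I) - 30*I)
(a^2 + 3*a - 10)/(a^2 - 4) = (a + 5)/(a + 2)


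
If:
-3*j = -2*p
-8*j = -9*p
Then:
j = 0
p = 0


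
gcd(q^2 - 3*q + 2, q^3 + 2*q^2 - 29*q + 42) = q - 2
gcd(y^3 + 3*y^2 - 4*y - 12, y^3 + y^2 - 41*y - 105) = y + 3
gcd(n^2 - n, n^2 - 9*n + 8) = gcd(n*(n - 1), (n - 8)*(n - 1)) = n - 1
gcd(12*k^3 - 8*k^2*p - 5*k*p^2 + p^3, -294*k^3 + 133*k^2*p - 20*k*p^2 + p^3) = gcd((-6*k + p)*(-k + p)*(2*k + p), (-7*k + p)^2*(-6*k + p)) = -6*k + p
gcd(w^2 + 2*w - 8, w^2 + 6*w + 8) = w + 4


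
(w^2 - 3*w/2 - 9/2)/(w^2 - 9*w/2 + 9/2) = (2*w + 3)/(2*w - 3)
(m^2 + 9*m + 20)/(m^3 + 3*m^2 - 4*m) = (m + 5)/(m*(m - 1))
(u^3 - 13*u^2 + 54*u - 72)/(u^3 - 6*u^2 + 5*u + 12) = (u - 6)/(u + 1)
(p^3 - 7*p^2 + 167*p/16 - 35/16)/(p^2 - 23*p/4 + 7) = (4*p^2 - 21*p + 5)/(4*(p - 4))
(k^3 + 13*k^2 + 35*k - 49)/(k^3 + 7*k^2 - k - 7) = (k + 7)/(k + 1)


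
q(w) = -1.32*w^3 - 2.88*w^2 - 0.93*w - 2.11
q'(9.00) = -373.53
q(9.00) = -1206.04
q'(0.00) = -0.93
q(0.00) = -2.11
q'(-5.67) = -95.58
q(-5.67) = 151.19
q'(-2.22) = -7.66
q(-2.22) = 0.20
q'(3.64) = -74.36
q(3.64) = -107.32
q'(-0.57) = 1.07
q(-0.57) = -2.27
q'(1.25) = -14.32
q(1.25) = -10.35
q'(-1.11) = 0.58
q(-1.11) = -2.82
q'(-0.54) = 1.03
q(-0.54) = -2.24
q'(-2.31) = -8.76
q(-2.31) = 0.94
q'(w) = -3.96*w^2 - 5.76*w - 0.93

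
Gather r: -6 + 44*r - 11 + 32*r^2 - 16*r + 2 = 32*r^2 + 28*r - 15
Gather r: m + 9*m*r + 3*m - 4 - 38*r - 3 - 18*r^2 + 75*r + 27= 4*m - 18*r^2 + r*(9*m + 37) + 20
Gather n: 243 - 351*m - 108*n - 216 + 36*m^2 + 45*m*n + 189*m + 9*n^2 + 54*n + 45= 36*m^2 - 162*m + 9*n^2 + n*(45*m - 54) + 72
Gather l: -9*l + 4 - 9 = -9*l - 5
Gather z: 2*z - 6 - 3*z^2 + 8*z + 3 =-3*z^2 + 10*z - 3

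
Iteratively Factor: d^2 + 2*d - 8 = (d - 2)*(d + 4)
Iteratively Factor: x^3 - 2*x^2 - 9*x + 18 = (x - 2)*(x^2 - 9) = (x - 2)*(x + 3)*(x - 3)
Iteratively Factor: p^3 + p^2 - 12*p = (p - 3)*(p^2 + 4*p) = p*(p - 3)*(p + 4)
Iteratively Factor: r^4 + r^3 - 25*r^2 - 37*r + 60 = (r - 1)*(r^3 + 2*r^2 - 23*r - 60) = (r - 1)*(r + 3)*(r^2 - r - 20) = (r - 5)*(r - 1)*(r + 3)*(r + 4)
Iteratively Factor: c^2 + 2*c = (c + 2)*(c)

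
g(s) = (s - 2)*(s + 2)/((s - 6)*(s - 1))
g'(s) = (s - 2)/((s - 6)*(s - 1)) - (s - 2)*(s + 2)/((s - 6)*(s - 1)^2) + (s + 2)/((s - 6)*(s - 1)) - (s - 2)*(s + 2)/((s - 6)^2*(s - 1)) = (-7*s^2 + 20*s - 28)/(s^4 - 14*s^3 + 61*s^2 - 84*s + 36)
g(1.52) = 0.73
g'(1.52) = -2.54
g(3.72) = -1.59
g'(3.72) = -1.31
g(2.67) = -0.56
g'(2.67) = -0.79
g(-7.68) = 0.46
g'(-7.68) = -0.04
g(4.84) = -4.36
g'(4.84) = -4.80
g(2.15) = -0.14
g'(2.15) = -0.89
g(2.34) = -0.30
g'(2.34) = -0.81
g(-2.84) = 0.12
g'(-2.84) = -0.12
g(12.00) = 2.12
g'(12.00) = -0.18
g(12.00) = 2.12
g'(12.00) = -0.18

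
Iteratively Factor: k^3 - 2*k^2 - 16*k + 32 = (k - 2)*(k^2 - 16) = (k - 4)*(k - 2)*(k + 4)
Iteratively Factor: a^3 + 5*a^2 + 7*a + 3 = (a + 3)*(a^2 + 2*a + 1) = (a + 1)*(a + 3)*(a + 1)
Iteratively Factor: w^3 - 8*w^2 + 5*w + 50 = (w - 5)*(w^2 - 3*w - 10) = (w - 5)^2*(w + 2)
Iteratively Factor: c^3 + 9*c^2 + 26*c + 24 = (c + 2)*(c^2 + 7*c + 12) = (c + 2)*(c + 3)*(c + 4)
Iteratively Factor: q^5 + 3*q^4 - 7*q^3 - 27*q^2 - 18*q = (q + 1)*(q^4 + 2*q^3 - 9*q^2 - 18*q) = (q + 1)*(q + 3)*(q^3 - q^2 - 6*q) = (q - 3)*(q + 1)*(q + 3)*(q^2 + 2*q) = (q - 3)*(q + 1)*(q + 2)*(q + 3)*(q)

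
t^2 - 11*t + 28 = (t - 7)*(t - 4)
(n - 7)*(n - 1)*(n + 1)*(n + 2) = n^4 - 5*n^3 - 15*n^2 + 5*n + 14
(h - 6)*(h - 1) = h^2 - 7*h + 6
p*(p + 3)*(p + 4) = p^3 + 7*p^2 + 12*p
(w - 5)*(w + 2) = w^2 - 3*w - 10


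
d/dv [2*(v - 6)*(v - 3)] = 4*v - 18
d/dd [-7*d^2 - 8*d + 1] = -14*d - 8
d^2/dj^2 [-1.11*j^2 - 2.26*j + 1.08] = -2.22000000000000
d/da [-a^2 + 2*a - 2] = 2 - 2*a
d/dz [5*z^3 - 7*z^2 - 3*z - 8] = 15*z^2 - 14*z - 3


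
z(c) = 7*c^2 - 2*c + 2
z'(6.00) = 82.00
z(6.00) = 242.00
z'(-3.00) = -44.00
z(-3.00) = 71.00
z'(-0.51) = -9.14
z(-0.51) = 4.84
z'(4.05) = 54.70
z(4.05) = 108.72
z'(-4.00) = -58.00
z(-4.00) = 122.00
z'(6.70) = 91.80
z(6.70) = 302.83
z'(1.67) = 21.38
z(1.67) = 18.18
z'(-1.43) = -22.02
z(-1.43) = 19.17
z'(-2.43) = -36.02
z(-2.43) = 48.19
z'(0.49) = 4.86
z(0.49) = 2.70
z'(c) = 14*c - 2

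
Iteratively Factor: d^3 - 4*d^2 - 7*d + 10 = (d - 5)*(d^2 + d - 2) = (d - 5)*(d + 2)*(d - 1)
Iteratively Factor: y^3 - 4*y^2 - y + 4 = (y - 1)*(y^2 - 3*y - 4) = (y - 1)*(y + 1)*(y - 4)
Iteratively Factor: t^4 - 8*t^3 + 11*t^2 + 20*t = (t - 4)*(t^3 - 4*t^2 - 5*t) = (t - 4)*(t + 1)*(t^2 - 5*t) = (t - 5)*(t - 4)*(t + 1)*(t)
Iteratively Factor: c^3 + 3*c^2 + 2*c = (c + 1)*(c^2 + 2*c) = c*(c + 1)*(c + 2)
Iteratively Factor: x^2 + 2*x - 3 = (x + 3)*(x - 1)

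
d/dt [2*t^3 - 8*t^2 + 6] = 2*t*(3*t - 8)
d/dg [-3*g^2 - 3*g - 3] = -6*g - 3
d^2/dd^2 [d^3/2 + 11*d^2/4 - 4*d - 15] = 3*d + 11/2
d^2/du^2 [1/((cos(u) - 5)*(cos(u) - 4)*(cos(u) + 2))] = (-224*(1 - cos(u)^2)^2 + 12*sin(u)^6 + 3*cos(u)^6 + 77*cos(u)^5 + 290*cos(u)^3 - 1230*cos(u)^2 - 244*cos(u) + 780)/((cos(u) - 5)^3*(cos(u) - 4)^3*(cos(u) + 2)^3)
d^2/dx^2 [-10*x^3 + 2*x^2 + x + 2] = 4 - 60*x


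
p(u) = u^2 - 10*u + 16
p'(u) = 2*u - 10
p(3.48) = -6.69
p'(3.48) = -3.04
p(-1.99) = 39.86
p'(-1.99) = -13.98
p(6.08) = -7.83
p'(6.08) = 2.16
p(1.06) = 6.52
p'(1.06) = -7.88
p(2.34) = -1.92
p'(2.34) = -5.32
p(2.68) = -3.62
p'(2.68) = -4.64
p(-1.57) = 34.16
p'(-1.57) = -13.14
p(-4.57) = 82.58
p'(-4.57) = -19.14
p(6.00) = -8.00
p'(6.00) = 2.00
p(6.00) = -8.00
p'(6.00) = 2.00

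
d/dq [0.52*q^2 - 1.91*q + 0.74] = 1.04*q - 1.91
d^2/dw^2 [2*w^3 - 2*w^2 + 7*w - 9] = 12*w - 4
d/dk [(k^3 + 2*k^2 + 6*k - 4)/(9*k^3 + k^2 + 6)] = (-17*k^4 - 108*k^3 + 120*k^2 + 32*k + 36)/(81*k^6 + 18*k^5 + k^4 + 108*k^3 + 12*k^2 + 36)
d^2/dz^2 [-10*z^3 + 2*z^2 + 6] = 4 - 60*z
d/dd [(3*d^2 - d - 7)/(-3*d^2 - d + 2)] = 3*(-2*d^2 - 10*d - 3)/(9*d^4 + 6*d^3 - 11*d^2 - 4*d + 4)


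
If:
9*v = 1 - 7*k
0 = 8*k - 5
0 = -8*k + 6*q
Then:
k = 5/8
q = 5/6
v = -3/8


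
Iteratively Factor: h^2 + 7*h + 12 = (h + 4)*(h + 3)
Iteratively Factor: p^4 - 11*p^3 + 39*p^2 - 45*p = (p - 3)*(p^3 - 8*p^2 + 15*p) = (p - 5)*(p - 3)*(p^2 - 3*p) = (p - 5)*(p - 3)^2*(p)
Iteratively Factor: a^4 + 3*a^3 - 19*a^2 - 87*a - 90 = (a - 5)*(a^3 + 8*a^2 + 21*a + 18) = (a - 5)*(a + 2)*(a^2 + 6*a + 9) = (a - 5)*(a + 2)*(a + 3)*(a + 3)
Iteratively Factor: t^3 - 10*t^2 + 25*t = (t - 5)*(t^2 - 5*t) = t*(t - 5)*(t - 5)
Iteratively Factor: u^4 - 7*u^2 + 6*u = (u - 1)*(u^3 + u^2 - 6*u) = (u - 2)*(u - 1)*(u^2 + 3*u) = (u - 2)*(u - 1)*(u + 3)*(u)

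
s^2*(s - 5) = s^3 - 5*s^2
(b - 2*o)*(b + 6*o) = b^2 + 4*b*o - 12*o^2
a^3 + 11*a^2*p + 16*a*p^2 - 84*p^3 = (a - 2*p)*(a + 6*p)*(a + 7*p)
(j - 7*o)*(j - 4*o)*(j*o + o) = j^3*o - 11*j^2*o^2 + j^2*o + 28*j*o^3 - 11*j*o^2 + 28*o^3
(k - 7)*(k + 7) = k^2 - 49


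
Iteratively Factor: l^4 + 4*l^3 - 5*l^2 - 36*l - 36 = (l - 3)*(l^3 + 7*l^2 + 16*l + 12) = (l - 3)*(l + 3)*(l^2 + 4*l + 4) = (l - 3)*(l + 2)*(l + 3)*(l + 2)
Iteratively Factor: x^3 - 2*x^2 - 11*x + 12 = (x - 4)*(x^2 + 2*x - 3) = (x - 4)*(x - 1)*(x + 3)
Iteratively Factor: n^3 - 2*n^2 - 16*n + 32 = (n + 4)*(n^2 - 6*n + 8) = (n - 2)*(n + 4)*(n - 4)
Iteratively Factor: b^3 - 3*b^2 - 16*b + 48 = (b - 3)*(b^2 - 16) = (b - 3)*(b + 4)*(b - 4)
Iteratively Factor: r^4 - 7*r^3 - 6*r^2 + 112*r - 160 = (r - 4)*(r^3 - 3*r^2 - 18*r + 40) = (r - 5)*(r - 4)*(r^2 + 2*r - 8) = (r - 5)*(r - 4)*(r - 2)*(r + 4)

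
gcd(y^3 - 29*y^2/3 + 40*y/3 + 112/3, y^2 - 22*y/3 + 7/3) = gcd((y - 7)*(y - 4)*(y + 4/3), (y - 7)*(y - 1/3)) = y - 7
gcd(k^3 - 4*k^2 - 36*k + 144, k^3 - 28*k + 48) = k^2 + 2*k - 24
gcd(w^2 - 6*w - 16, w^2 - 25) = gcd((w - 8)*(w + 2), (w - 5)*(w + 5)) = 1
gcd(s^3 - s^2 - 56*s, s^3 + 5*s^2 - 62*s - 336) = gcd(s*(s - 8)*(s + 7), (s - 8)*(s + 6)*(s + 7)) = s^2 - s - 56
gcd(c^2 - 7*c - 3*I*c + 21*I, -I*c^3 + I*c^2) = 1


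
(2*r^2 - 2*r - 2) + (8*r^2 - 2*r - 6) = 10*r^2 - 4*r - 8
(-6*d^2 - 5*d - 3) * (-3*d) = 18*d^3 + 15*d^2 + 9*d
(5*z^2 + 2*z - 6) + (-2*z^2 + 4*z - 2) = 3*z^2 + 6*z - 8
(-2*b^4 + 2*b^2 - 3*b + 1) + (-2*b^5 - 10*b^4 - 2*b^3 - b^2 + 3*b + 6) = -2*b^5 - 12*b^4 - 2*b^3 + b^2 + 7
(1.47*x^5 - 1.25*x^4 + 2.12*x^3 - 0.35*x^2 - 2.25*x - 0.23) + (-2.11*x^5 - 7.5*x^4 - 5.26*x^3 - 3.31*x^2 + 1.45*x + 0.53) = -0.64*x^5 - 8.75*x^4 - 3.14*x^3 - 3.66*x^2 - 0.8*x + 0.3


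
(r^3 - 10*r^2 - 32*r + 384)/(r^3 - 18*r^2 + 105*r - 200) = (r^2 - 2*r - 48)/(r^2 - 10*r + 25)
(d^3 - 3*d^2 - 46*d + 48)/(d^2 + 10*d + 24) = (d^2 - 9*d + 8)/(d + 4)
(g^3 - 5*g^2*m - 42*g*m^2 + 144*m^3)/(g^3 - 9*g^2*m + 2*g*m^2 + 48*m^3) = (g + 6*m)/(g + 2*m)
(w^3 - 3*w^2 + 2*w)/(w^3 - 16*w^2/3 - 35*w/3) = 3*(-w^2 + 3*w - 2)/(-3*w^2 + 16*w + 35)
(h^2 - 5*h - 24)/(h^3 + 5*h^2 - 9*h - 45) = (h - 8)/(h^2 + 2*h - 15)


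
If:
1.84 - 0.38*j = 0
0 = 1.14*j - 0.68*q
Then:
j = 4.84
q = 8.12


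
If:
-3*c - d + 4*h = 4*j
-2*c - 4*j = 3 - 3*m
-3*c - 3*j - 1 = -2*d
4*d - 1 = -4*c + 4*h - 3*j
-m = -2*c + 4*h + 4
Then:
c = 95/159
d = -12/53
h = -439/636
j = -172/159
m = -7/159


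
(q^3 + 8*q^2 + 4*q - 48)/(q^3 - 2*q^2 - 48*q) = (q^2 + 2*q - 8)/(q*(q - 8))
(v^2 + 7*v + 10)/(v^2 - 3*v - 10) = (v + 5)/(v - 5)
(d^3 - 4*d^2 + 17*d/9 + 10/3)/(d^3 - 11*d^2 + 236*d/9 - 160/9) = (3*d^2 - 7*d - 6)/(3*d^2 - 28*d + 32)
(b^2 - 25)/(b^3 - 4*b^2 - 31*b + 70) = (b - 5)/(b^2 - 9*b + 14)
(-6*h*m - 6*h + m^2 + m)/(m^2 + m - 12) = (-6*h*m - 6*h + m^2 + m)/(m^2 + m - 12)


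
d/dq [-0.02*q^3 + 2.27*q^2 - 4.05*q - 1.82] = -0.06*q^2 + 4.54*q - 4.05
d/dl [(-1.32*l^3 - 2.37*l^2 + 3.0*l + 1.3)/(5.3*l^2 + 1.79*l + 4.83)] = (-6.996*l^4 - 4.7256*l^3 - 39.2691*l^2 - 36.6742*l + 12.163)/(28.09*l^4 + 18.974*l^3 + 54.4021*l^2 + 17.2914*l + 23.3289)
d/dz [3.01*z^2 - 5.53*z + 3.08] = 6.02*z - 5.53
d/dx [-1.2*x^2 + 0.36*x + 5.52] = 0.36 - 2.4*x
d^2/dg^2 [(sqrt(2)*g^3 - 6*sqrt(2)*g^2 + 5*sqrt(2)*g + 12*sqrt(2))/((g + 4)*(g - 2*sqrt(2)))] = 2*(-40*g^3 + 53*sqrt(2)*g^3 - 480*g^2 + 132*sqrt(2)*g^2 + 96*g + 528*sqrt(2)*g - 640*sqrt(2) + 128)/(g^6 - 6*sqrt(2)*g^5 + 12*g^5 - 72*sqrt(2)*g^4 + 72*g^4 - 304*sqrt(2)*g^3 + 352*g^3 - 576*sqrt(2)*g^2 + 1152*g^2 - 768*sqrt(2)*g + 1536*g - 1024*sqrt(2))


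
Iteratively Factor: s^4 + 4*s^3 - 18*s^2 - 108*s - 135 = (s + 3)*(s^3 + s^2 - 21*s - 45) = (s + 3)^2*(s^2 - 2*s - 15) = (s + 3)^3*(s - 5)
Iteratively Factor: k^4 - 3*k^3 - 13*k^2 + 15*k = (k - 1)*(k^3 - 2*k^2 - 15*k) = (k - 1)*(k + 3)*(k^2 - 5*k) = (k - 5)*(k - 1)*(k + 3)*(k)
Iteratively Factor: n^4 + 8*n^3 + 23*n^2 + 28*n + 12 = (n + 2)*(n^3 + 6*n^2 + 11*n + 6) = (n + 2)*(n + 3)*(n^2 + 3*n + 2) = (n + 1)*(n + 2)*(n + 3)*(n + 2)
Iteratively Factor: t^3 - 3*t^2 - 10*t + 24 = (t - 4)*(t^2 + t - 6) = (t - 4)*(t + 3)*(t - 2)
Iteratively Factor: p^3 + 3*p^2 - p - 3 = (p + 3)*(p^2 - 1) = (p + 1)*(p + 3)*(p - 1)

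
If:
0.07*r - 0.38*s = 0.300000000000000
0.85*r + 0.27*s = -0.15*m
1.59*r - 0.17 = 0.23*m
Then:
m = 0.42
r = 0.17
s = -0.76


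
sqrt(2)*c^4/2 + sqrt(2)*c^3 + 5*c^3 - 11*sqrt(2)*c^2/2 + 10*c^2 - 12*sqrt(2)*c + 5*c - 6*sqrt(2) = (c + 1)*(c - sqrt(2))*(c + 6*sqrt(2))*(sqrt(2)*c/2 + sqrt(2)/2)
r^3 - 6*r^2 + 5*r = r*(r - 5)*(r - 1)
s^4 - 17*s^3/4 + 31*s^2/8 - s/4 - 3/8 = (s - 3)*(s - 1)*(s - 1/2)*(s + 1/4)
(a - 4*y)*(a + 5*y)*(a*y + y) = a^3*y + a^2*y^2 + a^2*y - 20*a*y^3 + a*y^2 - 20*y^3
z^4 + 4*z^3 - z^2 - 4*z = z*(z - 1)*(z + 1)*(z + 4)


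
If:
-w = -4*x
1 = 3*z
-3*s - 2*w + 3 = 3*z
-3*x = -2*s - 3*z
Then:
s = -2/25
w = 28/25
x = 7/25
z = 1/3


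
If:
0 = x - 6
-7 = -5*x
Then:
No Solution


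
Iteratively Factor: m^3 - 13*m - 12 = (m - 4)*(m^2 + 4*m + 3) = (m - 4)*(m + 1)*(m + 3)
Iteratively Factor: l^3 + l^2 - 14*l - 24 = (l + 2)*(l^2 - l - 12) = (l - 4)*(l + 2)*(l + 3)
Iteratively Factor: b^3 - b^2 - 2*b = (b)*(b^2 - b - 2) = b*(b + 1)*(b - 2)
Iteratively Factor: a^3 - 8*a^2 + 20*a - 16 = (a - 2)*(a^2 - 6*a + 8) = (a - 4)*(a - 2)*(a - 2)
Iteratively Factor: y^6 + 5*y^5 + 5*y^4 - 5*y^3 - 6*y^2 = (y + 3)*(y^5 + 2*y^4 - y^3 - 2*y^2) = (y + 2)*(y + 3)*(y^4 - y^2) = (y + 1)*(y + 2)*(y + 3)*(y^3 - y^2) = y*(y + 1)*(y + 2)*(y + 3)*(y^2 - y) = y^2*(y + 1)*(y + 2)*(y + 3)*(y - 1)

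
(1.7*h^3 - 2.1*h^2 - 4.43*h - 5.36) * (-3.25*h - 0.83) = -5.525*h^4 + 5.414*h^3 + 16.1405*h^2 + 21.0969*h + 4.4488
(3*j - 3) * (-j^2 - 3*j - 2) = -3*j^3 - 6*j^2 + 3*j + 6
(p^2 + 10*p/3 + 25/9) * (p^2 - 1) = p^4 + 10*p^3/3 + 16*p^2/9 - 10*p/3 - 25/9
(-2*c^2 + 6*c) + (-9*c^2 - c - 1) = -11*c^2 + 5*c - 1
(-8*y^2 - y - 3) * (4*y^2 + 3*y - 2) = -32*y^4 - 28*y^3 + y^2 - 7*y + 6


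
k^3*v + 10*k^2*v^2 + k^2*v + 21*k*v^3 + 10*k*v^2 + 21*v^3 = (k + 3*v)*(k + 7*v)*(k*v + v)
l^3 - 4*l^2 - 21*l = l*(l - 7)*(l + 3)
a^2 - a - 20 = (a - 5)*(a + 4)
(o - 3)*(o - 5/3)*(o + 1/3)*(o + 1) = o^4 - 10*o^3/3 - 8*o^2/9 + 46*o/9 + 5/3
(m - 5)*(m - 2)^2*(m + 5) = m^4 - 4*m^3 - 21*m^2 + 100*m - 100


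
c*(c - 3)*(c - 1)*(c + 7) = c^4 + 3*c^3 - 25*c^2 + 21*c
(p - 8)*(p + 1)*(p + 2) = p^3 - 5*p^2 - 22*p - 16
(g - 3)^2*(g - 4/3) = g^3 - 22*g^2/3 + 17*g - 12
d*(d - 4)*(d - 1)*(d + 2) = d^4 - 3*d^3 - 6*d^2 + 8*d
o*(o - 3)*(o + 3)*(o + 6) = o^4 + 6*o^3 - 9*o^2 - 54*o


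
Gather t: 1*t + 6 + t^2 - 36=t^2 + t - 30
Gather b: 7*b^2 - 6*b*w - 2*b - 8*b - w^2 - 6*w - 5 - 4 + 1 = 7*b^2 + b*(-6*w - 10) - w^2 - 6*w - 8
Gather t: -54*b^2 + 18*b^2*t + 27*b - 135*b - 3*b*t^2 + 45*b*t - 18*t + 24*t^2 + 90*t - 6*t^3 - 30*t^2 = -54*b^2 - 108*b - 6*t^3 + t^2*(-3*b - 6) + t*(18*b^2 + 45*b + 72)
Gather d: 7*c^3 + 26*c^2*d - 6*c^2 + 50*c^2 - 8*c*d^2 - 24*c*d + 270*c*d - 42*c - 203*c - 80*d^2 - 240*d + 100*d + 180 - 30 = 7*c^3 + 44*c^2 - 245*c + d^2*(-8*c - 80) + d*(26*c^2 + 246*c - 140) + 150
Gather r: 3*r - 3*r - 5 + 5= 0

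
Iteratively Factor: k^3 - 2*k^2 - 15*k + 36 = (k + 4)*(k^2 - 6*k + 9) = (k - 3)*(k + 4)*(k - 3)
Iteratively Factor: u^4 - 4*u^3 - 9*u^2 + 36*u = (u)*(u^3 - 4*u^2 - 9*u + 36) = u*(u - 4)*(u^2 - 9) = u*(u - 4)*(u - 3)*(u + 3)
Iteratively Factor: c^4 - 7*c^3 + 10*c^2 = (c)*(c^3 - 7*c^2 + 10*c) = c^2*(c^2 - 7*c + 10) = c^2*(c - 2)*(c - 5)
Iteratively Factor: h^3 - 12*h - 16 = (h + 2)*(h^2 - 2*h - 8) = (h + 2)^2*(h - 4)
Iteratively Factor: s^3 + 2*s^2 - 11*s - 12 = (s + 4)*(s^2 - 2*s - 3) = (s - 3)*(s + 4)*(s + 1)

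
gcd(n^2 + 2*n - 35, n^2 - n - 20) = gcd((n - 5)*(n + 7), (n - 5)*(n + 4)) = n - 5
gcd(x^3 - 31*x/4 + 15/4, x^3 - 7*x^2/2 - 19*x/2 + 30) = x^2 + x/2 - 15/2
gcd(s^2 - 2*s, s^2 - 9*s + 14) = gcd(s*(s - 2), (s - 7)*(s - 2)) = s - 2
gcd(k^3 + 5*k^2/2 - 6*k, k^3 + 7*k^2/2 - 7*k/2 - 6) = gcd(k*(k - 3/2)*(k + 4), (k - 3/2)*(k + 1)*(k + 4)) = k^2 + 5*k/2 - 6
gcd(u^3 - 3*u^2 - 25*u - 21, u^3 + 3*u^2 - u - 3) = u^2 + 4*u + 3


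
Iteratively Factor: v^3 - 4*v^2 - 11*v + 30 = (v - 5)*(v^2 + v - 6) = (v - 5)*(v - 2)*(v + 3)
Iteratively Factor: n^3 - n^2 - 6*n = (n)*(n^2 - n - 6) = n*(n - 3)*(n + 2)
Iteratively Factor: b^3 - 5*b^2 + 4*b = (b - 1)*(b^2 - 4*b) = b*(b - 1)*(b - 4)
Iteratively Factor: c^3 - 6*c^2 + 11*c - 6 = (c - 3)*(c^2 - 3*c + 2) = (c - 3)*(c - 2)*(c - 1)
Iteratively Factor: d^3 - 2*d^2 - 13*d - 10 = (d - 5)*(d^2 + 3*d + 2) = (d - 5)*(d + 2)*(d + 1)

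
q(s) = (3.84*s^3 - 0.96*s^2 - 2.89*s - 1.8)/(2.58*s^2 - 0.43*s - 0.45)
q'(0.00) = 2.60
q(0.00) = 4.00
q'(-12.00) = 1.49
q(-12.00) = -17.92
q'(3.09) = 1.65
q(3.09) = 4.09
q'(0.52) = 11759.59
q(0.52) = -125.77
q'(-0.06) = -0.42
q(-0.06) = 3.93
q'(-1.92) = 1.52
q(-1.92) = -2.73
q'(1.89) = 2.11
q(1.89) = 1.92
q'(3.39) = 1.62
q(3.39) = 4.58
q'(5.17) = 1.54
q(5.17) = 7.37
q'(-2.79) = 1.53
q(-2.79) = -4.06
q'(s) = (0.43 - 5.16*s)*(3.84*s^3 - 0.96*s^2 - 2.89*s - 1.8)/(2.58*s^2 - 0.43*s - 0.45)^2 + (11.52*s^2 - 1.92*s - 2.89)/(2.58*s^2 - 0.43*s - 0.45) = (9.9072*s^4 - 3.3024*s^3 + 2.685*s^2 + 10.152*s + 0.5265)/(6.6564*s^4 - 2.2188*s^3 - 2.1371*s^2 + 0.387*s + 0.2025)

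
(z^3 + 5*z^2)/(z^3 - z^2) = (z + 5)/(z - 1)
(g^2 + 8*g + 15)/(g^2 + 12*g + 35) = (g + 3)/(g + 7)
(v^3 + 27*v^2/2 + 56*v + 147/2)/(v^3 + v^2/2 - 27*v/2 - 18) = (2*v^2 + 21*v + 49)/(2*v^2 - 5*v - 12)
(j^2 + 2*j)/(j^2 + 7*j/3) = 3*(j + 2)/(3*j + 7)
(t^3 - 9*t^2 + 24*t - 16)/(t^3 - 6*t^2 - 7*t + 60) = (t^2 - 5*t + 4)/(t^2 - 2*t - 15)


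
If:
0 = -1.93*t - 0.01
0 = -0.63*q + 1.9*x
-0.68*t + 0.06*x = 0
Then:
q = -0.18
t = -0.01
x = -0.06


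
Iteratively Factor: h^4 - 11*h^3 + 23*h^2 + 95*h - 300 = (h - 4)*(h^3 - 7*h^2 - 5*h + 75) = (h - 5)*(h - 4)*(h^2 - 2*h - 15) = (h - 5)*(h - 4)*(h + 3)*(h - 5)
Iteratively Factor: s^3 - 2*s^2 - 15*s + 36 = (s - 3)*(s^2 + s - 12) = (s - 3)^2*(s + 4)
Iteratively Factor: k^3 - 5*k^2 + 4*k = (k - 4)*(k^2 - k) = (k - 4)*(k - 1)*(k)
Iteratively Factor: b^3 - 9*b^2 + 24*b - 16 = (b - 4)*(b^2 - 5*b + 4) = (b - 4)*(b - 1)*(b - 4)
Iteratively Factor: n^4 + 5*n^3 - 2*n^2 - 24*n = (n - 2)*(n^3 + 7*n^2 + 12*n) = (n - 2)*(n + 3)*(n^2 + 4*n) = (n - 2)*(n + 3)*(n + 4)*(n)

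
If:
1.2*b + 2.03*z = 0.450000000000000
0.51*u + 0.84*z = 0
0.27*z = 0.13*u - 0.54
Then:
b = 2.26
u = 1.84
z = -1.12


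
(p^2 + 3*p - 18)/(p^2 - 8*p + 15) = (p + 6)/(p - 5)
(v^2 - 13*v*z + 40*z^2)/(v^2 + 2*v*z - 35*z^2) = (v - 8*z)/(v + 7*z)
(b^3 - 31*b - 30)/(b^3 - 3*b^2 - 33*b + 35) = (b^2 - 5*b - 6)/(b^2 - 8*b + 7)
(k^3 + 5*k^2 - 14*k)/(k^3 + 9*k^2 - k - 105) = k*(k - 2)/(k^2 + 2*k - 15)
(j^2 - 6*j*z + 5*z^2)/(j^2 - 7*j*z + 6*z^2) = (-j + 5*z)/(-j + 6*z)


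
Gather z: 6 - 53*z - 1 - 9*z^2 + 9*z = -9*z^2 - 44*z + 5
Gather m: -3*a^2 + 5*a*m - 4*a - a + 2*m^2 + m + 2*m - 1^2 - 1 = -3*a^2 - 5*a + 2*m^2 + m*(5*a + 3) - 2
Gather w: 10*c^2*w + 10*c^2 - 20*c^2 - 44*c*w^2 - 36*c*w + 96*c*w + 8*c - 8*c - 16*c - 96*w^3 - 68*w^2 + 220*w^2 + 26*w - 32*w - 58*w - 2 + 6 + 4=-10*c^2 - 16*c - 96*w^3 + w^2*(152 - 44*c) + w*(10*c^2 + 60*c - 64) + 8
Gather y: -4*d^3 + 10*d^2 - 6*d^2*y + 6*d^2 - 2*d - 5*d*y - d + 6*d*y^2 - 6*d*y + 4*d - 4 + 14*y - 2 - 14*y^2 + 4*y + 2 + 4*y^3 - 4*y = -4*d^3 + 16*d^2 + d + 4*y^3 + y^2*(6*d - 14) + y*(-6*d^2 - 11*d + 14) - 4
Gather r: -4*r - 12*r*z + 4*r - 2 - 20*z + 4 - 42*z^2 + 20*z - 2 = -12*r*z - 42*z^2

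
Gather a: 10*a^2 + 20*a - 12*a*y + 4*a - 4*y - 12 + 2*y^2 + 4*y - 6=10*a^2 + a*(24 - 12*y) + 2*y^2 - 18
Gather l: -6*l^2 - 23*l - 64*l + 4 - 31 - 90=-6*l^2 - 87*l - 117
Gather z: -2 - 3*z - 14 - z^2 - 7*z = -z^2 - 10*z - 16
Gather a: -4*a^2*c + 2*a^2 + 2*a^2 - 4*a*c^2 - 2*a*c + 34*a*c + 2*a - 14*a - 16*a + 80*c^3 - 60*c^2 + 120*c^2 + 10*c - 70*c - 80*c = a^2*(4 - 4*c) + a*(-4*c^2 + 32*c - 28) + 80*c^3 + 60*c^2 - 140*c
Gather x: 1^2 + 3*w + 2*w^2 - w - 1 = 2*w^2 + 2*w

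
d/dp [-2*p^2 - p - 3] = -4*p - 1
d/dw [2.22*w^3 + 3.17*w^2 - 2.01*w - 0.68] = 6.66*w^2 + 6.34*w - 2.01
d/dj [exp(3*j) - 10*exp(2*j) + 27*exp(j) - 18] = (3*exp(2*j) - 20*exp(j) + 27)*exp(j)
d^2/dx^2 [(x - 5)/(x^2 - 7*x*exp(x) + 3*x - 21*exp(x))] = (2*(x - 5)*(7*x*exp(x) - 2*x + 28*exp(x) - 3)^2 + (x^2 - 7*x*exp(x) + 3*x - 21*exp(x))*(14*x*exp(x) - 4*x + (x - 5)*(7*x*exp(x) + 35*exp(x) - 2) + 56*exp(x) - 6))/(x^2 - 7*x*exp(x) + 3*x - 21*exp(x))^3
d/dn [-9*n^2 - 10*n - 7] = -18*n - 10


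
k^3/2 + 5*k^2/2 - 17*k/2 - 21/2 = (k/2 + 1/2)*(k - 3)*(k + 7)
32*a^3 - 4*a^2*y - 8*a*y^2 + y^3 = (-8*a + y)*(-2*a + y)*(2*a + y)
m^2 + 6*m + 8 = (m + 2)*(m + 4)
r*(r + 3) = r^2 + 3*r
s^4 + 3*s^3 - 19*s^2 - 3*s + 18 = (s - 3)*(s - 1)*(s + 1)*(s + 6)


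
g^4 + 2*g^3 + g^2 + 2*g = g*(g + 2)*(g - I)*(g + I)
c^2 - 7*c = c*(c - 7)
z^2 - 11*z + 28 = (z - 7)*(z - 4)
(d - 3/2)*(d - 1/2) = d^2 - 2*d + 3/4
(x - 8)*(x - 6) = x^2 - 14*x + 48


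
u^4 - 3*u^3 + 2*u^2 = u^2*(u - 2)*(u - 1)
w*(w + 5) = w^2 + 5*w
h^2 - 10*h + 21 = (h - 7)*(h - 3)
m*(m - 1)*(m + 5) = m^3 + 4*m^2 - 5*m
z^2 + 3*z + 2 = (z + 1)*(z + 2)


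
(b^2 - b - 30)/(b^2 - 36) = (b + 5)/(b + 6)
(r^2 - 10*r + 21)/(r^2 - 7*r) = (r - 3)/r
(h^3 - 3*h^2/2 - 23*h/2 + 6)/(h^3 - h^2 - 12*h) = (h - 1/2)/h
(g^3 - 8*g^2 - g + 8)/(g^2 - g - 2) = (g^2 - 9*g + 8)/(g - 2)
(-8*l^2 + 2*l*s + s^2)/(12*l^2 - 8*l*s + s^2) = (4*l + s)/(-6*l + s)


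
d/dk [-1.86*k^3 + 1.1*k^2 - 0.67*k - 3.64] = -5.58*k^2 + 2.2*k - 0.67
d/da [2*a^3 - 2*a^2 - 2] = 2*a*(3*a - 2)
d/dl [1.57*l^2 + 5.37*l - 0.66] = 3.14*l + 5.37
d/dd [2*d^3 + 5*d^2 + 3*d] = 6*d^2 + 10*d + 3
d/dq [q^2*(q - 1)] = q*(3*q - 2)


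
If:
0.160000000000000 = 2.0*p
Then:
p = 0.08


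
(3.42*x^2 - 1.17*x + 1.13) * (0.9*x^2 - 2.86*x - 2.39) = 3.078*x^4 - 10.8342*x^3 - 3.8106*x^2 - 0.435499999999999*x - 2.7007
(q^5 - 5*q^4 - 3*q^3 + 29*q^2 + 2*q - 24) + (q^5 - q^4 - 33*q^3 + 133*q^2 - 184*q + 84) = 2*q^5 - 6*q^4 - 36*q^3 + 162*q^2 - 182*q + 60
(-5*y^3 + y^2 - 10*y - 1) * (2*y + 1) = -10*y^4 - 3*y^3 - 19*y^2 - 12*y - 1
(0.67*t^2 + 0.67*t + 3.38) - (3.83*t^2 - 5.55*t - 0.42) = -3.16*t^2 + 6.22*t + 3.8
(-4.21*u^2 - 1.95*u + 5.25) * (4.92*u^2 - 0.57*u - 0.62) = -20.7132*u^4 - 7.1943*u^3 + 29.5517*u^2 - 1.7835*u - 3.255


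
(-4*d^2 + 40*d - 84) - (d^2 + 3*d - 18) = -5*d^2 + 37*d - 66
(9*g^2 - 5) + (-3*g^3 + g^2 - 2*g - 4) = -3*g^3 + 10*g^2 - 2*g - 9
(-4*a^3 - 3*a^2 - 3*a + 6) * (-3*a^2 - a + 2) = 12*a^5 + 13*a^4 + 4*a^3 - 21*a^2 - 12*a + 12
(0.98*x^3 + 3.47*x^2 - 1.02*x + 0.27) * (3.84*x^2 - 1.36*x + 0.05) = 3.7632*x^5 + 11.992*x^4 - 8.587*x^3 + 2.5975*x^2 - 0.4182*x + 0.0135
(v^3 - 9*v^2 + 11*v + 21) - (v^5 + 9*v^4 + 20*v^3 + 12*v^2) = -v^5 - 9*v^4 - 19*v^3 - 21*v^2 + 11*v + 21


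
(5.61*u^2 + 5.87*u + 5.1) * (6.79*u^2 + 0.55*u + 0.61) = 38.0919*u^4 + 42.9428*u^3 + 41.2796*u^2 + 6.3857*u + 3.111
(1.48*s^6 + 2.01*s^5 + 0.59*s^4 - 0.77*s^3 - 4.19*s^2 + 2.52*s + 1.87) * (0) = 0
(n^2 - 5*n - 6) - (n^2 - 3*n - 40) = 34 - 2*n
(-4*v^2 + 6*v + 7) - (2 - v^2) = -3*v^2 + 6*v + 5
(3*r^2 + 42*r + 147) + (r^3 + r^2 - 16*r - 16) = r^3 + 4*r^2 + 26*r + 131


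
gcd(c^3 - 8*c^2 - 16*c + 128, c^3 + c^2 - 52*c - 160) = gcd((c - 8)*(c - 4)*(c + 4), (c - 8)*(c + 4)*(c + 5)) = c^2 - 4*c - 32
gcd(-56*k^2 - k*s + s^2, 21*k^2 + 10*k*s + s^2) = 7*k + s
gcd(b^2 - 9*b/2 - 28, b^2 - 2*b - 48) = b - 8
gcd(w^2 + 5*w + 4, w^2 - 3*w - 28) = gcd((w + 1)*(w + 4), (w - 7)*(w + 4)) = w + 4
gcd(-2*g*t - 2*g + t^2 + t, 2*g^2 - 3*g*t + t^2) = -2*g + t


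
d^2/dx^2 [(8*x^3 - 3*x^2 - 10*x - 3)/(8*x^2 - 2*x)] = (-164*x^3 - 144*x^2 + 36*x - 3)/(x^3*(64*x^3 - 48*x^2 + 12*x - 1))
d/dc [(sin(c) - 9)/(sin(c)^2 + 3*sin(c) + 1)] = (18*sin(c) + cos(c)^2 + 27)*cos(c)/(sin(c)^2 + 3*sin(c) + 1)^2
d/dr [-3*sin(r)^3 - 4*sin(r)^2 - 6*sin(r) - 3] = (-8*sin(r) + 9*cos(r)^2 - 15)*cos(r)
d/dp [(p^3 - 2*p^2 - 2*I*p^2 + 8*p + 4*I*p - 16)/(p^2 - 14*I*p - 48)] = (p^4 - 28*I*p^3 + p^2*(-180 + 24*I) + p*(224 + 192*I) - 384 - 416*I)/(p^4 - 28*I*p^3 - 292*p^2 + 1344*I*p + 2304)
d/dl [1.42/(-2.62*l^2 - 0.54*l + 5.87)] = (7.4408*l + 0.7668)/(2.62*l^2 + 0.54*l - 5.87)^2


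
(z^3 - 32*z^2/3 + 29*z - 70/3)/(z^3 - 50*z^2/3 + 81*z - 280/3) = (z - 2)/(z - 8)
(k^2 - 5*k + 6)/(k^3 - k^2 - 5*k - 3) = (k - 2)/(k^2 + 2*k + 1)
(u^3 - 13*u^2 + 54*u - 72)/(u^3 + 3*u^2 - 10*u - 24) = (u^2 - 10*u + 24)/(u^2 + 6*u + 8)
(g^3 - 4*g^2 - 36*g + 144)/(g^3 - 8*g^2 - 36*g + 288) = (g - 4)/(g - 8)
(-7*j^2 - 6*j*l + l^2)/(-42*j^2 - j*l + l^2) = (j + l)/(6*j + l)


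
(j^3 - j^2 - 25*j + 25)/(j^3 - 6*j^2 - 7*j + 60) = (j^2 + 4*j - 5)/(j^2 - j - 12)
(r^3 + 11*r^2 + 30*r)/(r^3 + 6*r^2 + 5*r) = (r + 6)/(r + 1)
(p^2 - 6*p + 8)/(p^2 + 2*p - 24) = (p - 2)/(p + 6)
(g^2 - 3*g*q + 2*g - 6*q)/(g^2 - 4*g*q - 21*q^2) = (-g^2 + 3*g*q - 2*g + 6*q)/(-g^2 + 4*g*q + 21*q^2)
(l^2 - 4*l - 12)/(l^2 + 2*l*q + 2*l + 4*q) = (l - 6)/(l + 2*q)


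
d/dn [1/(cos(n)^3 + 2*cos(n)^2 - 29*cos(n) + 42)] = (3*cos(n)^2 + 4*cos(n) - 29)*sin(n)/(cos(n)^3 + 2*cos(n)^2 - 29*cos(n) + 42)^2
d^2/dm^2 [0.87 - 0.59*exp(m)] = -0.59*exp(m)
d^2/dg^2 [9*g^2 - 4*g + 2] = 18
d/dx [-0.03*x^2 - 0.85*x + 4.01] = -0.06*x - 0.85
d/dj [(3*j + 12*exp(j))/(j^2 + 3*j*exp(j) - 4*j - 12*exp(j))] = 3*(-(j + 4*exp(j))*(3*j*exp(j) + 2*j - 9*exp(j) - 4) + (4*exp(j) + 1)*(j^2 + 3*j*exp(j) - 4*j - 12*exp(j)))/(j^2 + 3*j*exp(j) - 4*j - 12*exp(j))^2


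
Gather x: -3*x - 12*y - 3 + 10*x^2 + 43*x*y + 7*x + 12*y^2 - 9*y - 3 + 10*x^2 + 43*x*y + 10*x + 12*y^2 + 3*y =20*x^2 + x*(86*y + 14) + 24*y^2 - 18*y - 6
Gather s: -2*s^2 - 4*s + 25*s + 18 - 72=-2*s^2 + 21*s - 54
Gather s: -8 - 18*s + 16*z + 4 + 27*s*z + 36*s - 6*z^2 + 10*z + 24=s*(27*z + 18) - 6*z^2 + 26*z + 20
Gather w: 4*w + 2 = 4*w + 2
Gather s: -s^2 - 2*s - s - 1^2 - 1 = -s^2 - 3*s - 2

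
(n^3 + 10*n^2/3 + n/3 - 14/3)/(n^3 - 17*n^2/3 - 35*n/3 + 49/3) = (n + 2)/(n - 7)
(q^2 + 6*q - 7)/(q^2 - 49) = (q - 1)/(q - 7)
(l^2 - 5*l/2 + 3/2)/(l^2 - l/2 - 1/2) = (2*l - 3)/(2*l + 1)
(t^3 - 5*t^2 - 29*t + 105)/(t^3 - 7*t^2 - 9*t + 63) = (t + 5)/(t + 3)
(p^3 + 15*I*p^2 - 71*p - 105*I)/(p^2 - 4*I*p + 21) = (p^2 + 12*I*p - 35)/(p - 7*I)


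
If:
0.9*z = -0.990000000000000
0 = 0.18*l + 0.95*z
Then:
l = 5.81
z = -1.10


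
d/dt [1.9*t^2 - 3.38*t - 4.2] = 3.8*t - 3.38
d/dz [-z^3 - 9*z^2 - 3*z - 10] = -3*z^2 - 18*z - 3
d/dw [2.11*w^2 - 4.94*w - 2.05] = 4.22*w - 4.94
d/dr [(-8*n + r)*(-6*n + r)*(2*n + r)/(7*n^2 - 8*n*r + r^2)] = (908*n^4 - 360*n^3*r + 97*n^2*r^2 - 16*n*r^3 + r^4)/(49*n^4 - 112*n^3*r + 78*n^2*r^2 - 16*n*r^3 + r^4)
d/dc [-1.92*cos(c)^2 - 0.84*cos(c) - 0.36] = (3.84*cos(c) + 0.84)*sin(c)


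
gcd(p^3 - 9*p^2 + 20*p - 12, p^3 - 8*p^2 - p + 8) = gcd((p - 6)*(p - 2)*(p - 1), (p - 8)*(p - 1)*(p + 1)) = p - 1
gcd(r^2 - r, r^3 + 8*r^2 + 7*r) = r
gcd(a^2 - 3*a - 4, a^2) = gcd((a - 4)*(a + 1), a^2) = 1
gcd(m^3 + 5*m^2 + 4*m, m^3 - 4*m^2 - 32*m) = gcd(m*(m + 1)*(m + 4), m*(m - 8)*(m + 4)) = m^2 + 4*m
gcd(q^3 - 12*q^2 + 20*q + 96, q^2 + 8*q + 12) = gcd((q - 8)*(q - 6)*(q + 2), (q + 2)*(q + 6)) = q + 2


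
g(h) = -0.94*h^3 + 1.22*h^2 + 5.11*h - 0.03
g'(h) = -2.82*h^2 + 2.44*h + 5.11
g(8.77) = -495.44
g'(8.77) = -190.39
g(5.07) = -65.27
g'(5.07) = -55.01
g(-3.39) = 33.29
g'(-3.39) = -35.57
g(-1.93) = 1.41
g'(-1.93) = -10.10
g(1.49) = 7.18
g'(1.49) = 2.48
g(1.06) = 5.64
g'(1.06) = 4.53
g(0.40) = 2.15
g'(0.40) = 5.63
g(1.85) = 7.65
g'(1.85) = -0.03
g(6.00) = -128.49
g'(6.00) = -81.77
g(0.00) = -0.03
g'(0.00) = 5.11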